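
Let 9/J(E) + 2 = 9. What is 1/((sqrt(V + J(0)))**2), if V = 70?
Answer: 7/499 ≈ 0.014028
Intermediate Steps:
J(E) = 9/7 (J(E) = 9/(-2 + 9) = 9/7)
1/((sqrt(V + J(0)))**2) = 1/((sqrt(70 + 9/7))**2) = 1/((sqrt(499/7))**2) = 1/((sqrt(3493)/7)**2) = 1/(499/7) = 7/499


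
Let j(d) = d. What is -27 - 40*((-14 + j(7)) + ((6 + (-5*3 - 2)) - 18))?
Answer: 1413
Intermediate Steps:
-27 - 40*((-14 + j(7)) + ((6 + (-5*3 - 2)) - 18)) = -27 - 40*((-14 + 7) + ((6 + (-5*3 - 2)) - 18)) = -27 - 40*(-7 + ((6 + (-15 - 2)) - 18)) = -27 - 40*(-7 + ((6 - 17) - 18)) = -27 - 40*(-7 + (-11 - 18)) = -27 - 40*(-7 - 29) = -27 - 40*(-36) = -27 + 1440 = 1413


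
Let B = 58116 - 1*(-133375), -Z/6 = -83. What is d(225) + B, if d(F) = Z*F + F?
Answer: 303766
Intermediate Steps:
Z = 498 (Z = -6*(-83) = 498)
B = 191491 (B = 58116 + 133375 = 191491)
d(F) = 499*F (d(F) = 498*F + F = 499*F)
d(225) + B = 499*225 + 191491 = 112275 + 191491 = 303766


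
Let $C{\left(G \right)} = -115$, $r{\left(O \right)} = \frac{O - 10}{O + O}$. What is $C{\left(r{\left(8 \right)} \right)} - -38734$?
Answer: $38619$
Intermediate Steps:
$r{\left(O \right)} = \frac{-10 + O}{2 O}$
$C{\left(r{\left(8 \right)} \right)} - -38734 = -115 - -38734 = -115 + 38734 = 38619$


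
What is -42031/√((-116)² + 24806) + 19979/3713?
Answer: 19979/3713 - 42031*√38262/38262 ≈ -209.49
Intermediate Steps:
-42031/√((-116)² + 24806) + 19979/3713 = -42031/√(13456 + 24806) + 19979*(1/3713) = -42031*√38262/38262 + 19979/3713 = 19979/3713 - 42031*√38262/38262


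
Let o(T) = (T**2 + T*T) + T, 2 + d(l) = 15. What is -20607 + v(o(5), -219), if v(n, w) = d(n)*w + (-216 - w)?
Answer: -23451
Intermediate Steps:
d(l) = 13 (d(l) = -2 + 15 = 13)
o(T) = T + 2*T**2 (o(T) = (T**2 + T**2) + T = 2*T**2 + T = T + 2*T**2)
v(n, w) = -216 + 12*w (v(n, w) = 13*w + (-216 - w) = -216 + 12*w)
-20607 + v(o(5), -219) = -20607 + (-216 + 12*(-219)) = -20607 + (-216 - 2628) = -20607 - 2844 = -23451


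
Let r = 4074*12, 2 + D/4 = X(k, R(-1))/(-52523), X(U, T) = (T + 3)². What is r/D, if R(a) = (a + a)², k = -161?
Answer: -641936106/105095 ≈ -6108.1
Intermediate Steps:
R(a) = 4*a² (R(a) = (2*a)² = 4*a²)
X(U, T) = (3 + T)²
D = -420380/52523 (D = -8 + 4*((3 + 4*(-1)²)²/(-52523)) = -8 + 4*((3 + 4*1)²*(-1/52523)) = -8 + 4*((3 + 4)²*(-1/52523)) = -8 + 4*(7²*(-1/52523)) = -8 + 4*(49*(-1/52523)) = -8 + 4*(-49/52523) = -8 - 196/52523 = -420380/52523 ≈ -8.0037)
r = 48888
r/D = 48888/(-420380/52523) = 48888*(-52523/420380) = -641936106/105095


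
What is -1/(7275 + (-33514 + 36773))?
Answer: -1/10534 ≈ -9.4931e-5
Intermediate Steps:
-1/(7275 + (-33514 + 36773)) = -1/(7275 + 3259) = -1/10534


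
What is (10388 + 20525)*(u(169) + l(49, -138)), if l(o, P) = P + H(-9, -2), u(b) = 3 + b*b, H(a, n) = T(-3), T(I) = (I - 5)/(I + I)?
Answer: 2636322466/3 ≈ 8.7877e+8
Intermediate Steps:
T(I) = (-5 + I)/(2*I) (T(I) = (-5 + I)/((2*I)) = (-5 + I)*(1/(2*I)) = (-5 + I)/(2*I))
H(a, n) = 4/3 (H(a, n) = (1/2)*(-5 - 3)/(-3) = (1/2)*(-1/3)*(-8) = 4/3)
u(b) = 3 + b**2
l(o, P) = 4/3 + P (l(o, P) = P + 4/3 = 4/3 + P)
(10388 + 20525)*(u(169) + l(49, -138)) = (10388 + 20525)*((3 + 169**2) + (4/3 - 138)) = 30913*((3 + 28561) - 410/3) = 30913*(28564 - 410/3) = 30913*(85282/3) = 2636322466/3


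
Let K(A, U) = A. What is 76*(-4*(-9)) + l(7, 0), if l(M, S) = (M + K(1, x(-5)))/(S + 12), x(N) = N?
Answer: 8210/3 ≈ 2736.7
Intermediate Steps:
l(M, S) = (1 + M)/(12 + S) (l(M, S) = (M + 1)/(S + 12) = (1 + M)/(12 + S))
76*(-4*(-9)) + l(7, 0) = 76*(-4*(-9)) + (1 + 7)/(12 + 0) = 76*36 + 8/12 = 2736 + (1/12)*8 = 2736 + ⅔ = 8210/3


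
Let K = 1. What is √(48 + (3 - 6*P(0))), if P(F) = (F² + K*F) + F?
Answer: √51 ≈ 7.1414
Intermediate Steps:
P(F) = F² + 2*F (P(F) = (F² + 1*F) + F = (F² + F) + F = (F + F²) + F = F² + 2*F)
√(48 + (3 - 6*P(0))) = √(48 + (3 - 0*(2 + 0))) = √(48 + (3 - 0*2)) = √(48 + (3 - 6*0)) = √(48 + (3 + 0)) = √(48 + 3) = √51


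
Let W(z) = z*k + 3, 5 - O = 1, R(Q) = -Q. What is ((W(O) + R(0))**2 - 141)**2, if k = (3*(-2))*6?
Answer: 389667600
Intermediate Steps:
k = -36 (k = -6*6 = -36)
O = 4 (O = 5 - 1*1 = 5 - 1 = 4)
W(z) = 3 - 36*z (W(z) = z*(-36) + 3 = -36*z + 3 = 3 - 36*z)
((W(O) + R(0))**2 - 141)**2 = (((3 - 36*4) - 1*0)**2 - 141)**2 = (((3 - 144) + 0)**2 - 141)**2 = ((-141 + 0)**2 - 141)**2 = ((-141)**2 - 141)**2 = (19881 - 141)**2 = 19740**2 = 389667600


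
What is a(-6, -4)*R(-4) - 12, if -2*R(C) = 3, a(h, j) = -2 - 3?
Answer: -9/2 ≈ -4.5000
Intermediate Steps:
a(h, j) = -5
R(C) = -3/2 (R(C) = -½*3 = -3/2)
a(-6, -4)*R(-4) - 12 = -5*(-3/2) - 12 = 15/2 - 12 = -9/2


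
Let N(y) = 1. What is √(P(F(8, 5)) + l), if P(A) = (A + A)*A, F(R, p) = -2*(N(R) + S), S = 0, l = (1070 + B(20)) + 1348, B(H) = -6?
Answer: 22*√5 ≈ 49.193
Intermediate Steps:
l = 2412 (l = (1070 - 6) + 1348 = 1064 + 1348 = 2412)
F(R, p) = -2 (F(R, p) = -2*(1 + 0) = -2*1 = -2)
P(A) = 2*A² (P(A) = (2*A)*A = 2*A²)
√(P(F(8, 5)) + l) = √(2*(-2)² + 2412) = √(2*4 + 2412) = √(8 + 2412) = √2420 = 22*√5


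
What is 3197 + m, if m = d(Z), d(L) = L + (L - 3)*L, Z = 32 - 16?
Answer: 3421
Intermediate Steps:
Z = 16
d(L) = L + L*(-3 + L) (d(L) = L + (-3 + L)*L = L + L*(-3 + L))
m = 224 (m = 16*(-2 + 16) = 16*14 = 224)
3197 + m = 3197 + 224 = 3421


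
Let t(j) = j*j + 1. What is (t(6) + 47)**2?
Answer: 7056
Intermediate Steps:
t(j) = 1 + j**2 (t(j) = j**2 + 1 = 1 + j**2)
(t(6) + 47)**2 = ((1 + 6**2) + 47)**2 = ((1 + 36) + 47)**2 = (37 + 47)**2 = 84**2 = 7056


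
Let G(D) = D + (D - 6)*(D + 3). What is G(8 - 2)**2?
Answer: 36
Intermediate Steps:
G(D) = D + (-6 + D)*(3 + D)
G(8 - 2)**2 = (-18 + (8 - 2)**2 - 2*(8 - 2))**2 = (-18 + 6**2 - 2*6)**2 = (-18 + 36 - 12)**2 = 6**2 = 36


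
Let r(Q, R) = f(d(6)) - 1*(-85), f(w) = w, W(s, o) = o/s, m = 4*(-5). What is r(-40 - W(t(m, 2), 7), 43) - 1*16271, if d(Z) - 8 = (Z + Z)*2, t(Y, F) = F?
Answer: -16154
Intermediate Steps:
m = -20
d(Z) = 8 + 4*Z (d(Z) = 8 + (Z + Z)*2 = 8 + (2*Z)*2 = 8 + 4*Z)
r(Q, R) = 117 (r(Q, R) = (8 + 4*6) - 1*(-85) = (8 + 24) + 85 = 32 + 85 = 117)
r(-40 - W(t(m, 2), 7), 43) - 1*16271 = 117 - 1*16271 = 117 - 16271 = -16154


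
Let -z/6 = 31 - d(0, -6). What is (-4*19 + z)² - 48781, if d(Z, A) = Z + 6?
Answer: 2295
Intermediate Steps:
d(Z, A) = 6 + Z
z = -150 (z = -6*(31 - (6 + 0)) = -6*(31 - 1*6) = -6*(31 - 6) = -6*25 = -150)
(-4*19 + z)² - 48781 = (-4*19 - 150)² - 48781 = (-76 - 150)² - 48781 = (-226)² - 48781 = 51076 - 48781 = 2295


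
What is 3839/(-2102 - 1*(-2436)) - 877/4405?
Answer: 16617877/1471270 ≈ 11.295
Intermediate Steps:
3839/(-2102 - 1*(-2436)) - 877/4405 = 3839/(-2102 + 2436) - 877*1/4405 = 3839/334 - 877/4405 = 16617877/1471270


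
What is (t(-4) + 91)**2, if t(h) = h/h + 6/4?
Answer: 34969/4 ≈ 8742.3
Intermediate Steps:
t(h) = 5/2 (t(h) = 1 + 6*(1/4) = 1 + 3/2 = 5/2)
(t(-4) + 91)**2 = (5/2 + 91)**2 = (187/2)**2 = 34969/4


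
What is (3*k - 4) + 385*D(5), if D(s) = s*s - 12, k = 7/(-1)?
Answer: 4980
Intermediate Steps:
k = -7 (k = 7*(-1) = -7)
D(s) = -12 + s**2 (D(s) = s**2 - 12 = -12 + s**2)
(3*k - 4) + 385*D(5) = (3*(-7) - 4) + 385*(-12 + 5**2) = (-21 - 4) + 385*(-12 + 25) = -25 + 385*13 = -25 + 5005 = 4980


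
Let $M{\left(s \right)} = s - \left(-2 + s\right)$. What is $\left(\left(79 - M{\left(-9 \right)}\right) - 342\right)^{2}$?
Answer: $70225$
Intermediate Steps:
$M{\left(s \right)} = 2$
$\left(\left(79 - M{\left(-9 \right)}\right) - 342\right)^{2} = \left(\left(79 - 2\right) - 342\right)^{2} = \left(77 - 342\right)^{2} = \left(-265\right)^{2} = 70225$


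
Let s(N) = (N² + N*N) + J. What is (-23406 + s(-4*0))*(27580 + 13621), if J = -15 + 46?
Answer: -963073375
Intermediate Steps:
J = 31
s(N) = 31 + 2*N² (s(N) = (N² + N*N) + 31 = (N² + N²) + 31 = 2*N² + 31 = 31 + 2*N²)
(-23406 + s(-4*0))*(27580 + 13621) = (-23406 + (31 + 2*(-4*0)²))*(27580 + 13621) = (-23406 + (31 + 2*0²))*41201 = (-23406 + (31 + 2*0))*41201 = (-23406 + (31 + 0))*41201 = (-23406 + 31)*41201 = -23375*41201 = -963073375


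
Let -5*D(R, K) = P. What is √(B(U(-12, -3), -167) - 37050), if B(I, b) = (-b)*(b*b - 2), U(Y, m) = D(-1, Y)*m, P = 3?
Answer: √4620079 ≈ 2149.4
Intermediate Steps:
D(R, K) = -⅗ (D(R, K) = -⅕*3 = -⅗)
U(Y, m) = -3*m/5
B(I, b) = -b*(-2 + b²) (B(I, b) = (-b)*(b² - 2) = (-b)*(-2 + b²) = -b*(-2 + b²))
√(B(U(-12, -3), -167) - 37050) = √(-167*(2 - 1*(-167)²) - 37050) = √(-167*(2 - 1*27889) - 37050) = √(-167*(2 - 27889) - 37050) = √(-167*(-27887) - 37050) = √(4657129 - 37050) = √4620079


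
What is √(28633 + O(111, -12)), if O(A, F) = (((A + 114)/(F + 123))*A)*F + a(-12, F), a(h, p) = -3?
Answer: √25930 ≈ 161.03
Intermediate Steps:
O(A, F) = -3 + A*F*(114 + A)/(123 + F) (O(A, F) = (((A + 114)/(F + 123))*A)*F - 3 = (((114 + A)/(123 + F))*A)*F - 3 = (A*(114 + A)/(123 + F))*F - 3 = A*F*(114 + A)/(123 + F) - 3 = -3 + A*F*(114 + A)/(123 + F))
√(28633 + O(111, -12)) = √(28633 + (-369 - 3*(-12) - 12*111² + 114*111*(-12))/(123 - 12)) = √(28633 + (-369 + 36 - 12*12321 - 151848)/111) = √(28633 + (-369 + 36 - 147852 - 151848)/111) = √(28633 + (1/111)*(-300033)) = √(28633 - 2703) = √25930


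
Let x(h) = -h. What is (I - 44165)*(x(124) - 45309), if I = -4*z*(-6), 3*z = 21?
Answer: 1998915701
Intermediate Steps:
z = 7 (z = (⅓)*21 = 7)
I = 168 (I = -4*7*(-6) = -28*(-6) = 168)
(I - 44165)*(x(124) - 45309) = (168 - 44165)*(-1*124 - 45309) = -43997*(-124 - 45309) = -43997*(-45433) = 1998915701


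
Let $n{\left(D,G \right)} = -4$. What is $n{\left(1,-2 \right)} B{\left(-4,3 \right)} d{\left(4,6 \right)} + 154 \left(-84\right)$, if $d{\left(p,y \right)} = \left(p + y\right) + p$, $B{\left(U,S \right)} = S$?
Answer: $-13104$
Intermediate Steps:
$d{\left(p,y \right)} = y + 2 p$
$n{\left(1,-2 \right)} B{\left(-4,3 \right)} d{\left(4,6 \right)} + 154 \left(-84\right) = \left(-4\right) 3 \left(6 + 2 \cdot 4\right) + 154 \left(-84\right) = - 12 \left(6 + 8\right) - 12936 = \left(-12\right) 14 - 12936 = -168 - 12936 = -13104$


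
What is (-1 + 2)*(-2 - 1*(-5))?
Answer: 3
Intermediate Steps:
(-1 + 2)*(-2 - 1*(-5)) = 1*(-2 + 5) = 1*3 = 3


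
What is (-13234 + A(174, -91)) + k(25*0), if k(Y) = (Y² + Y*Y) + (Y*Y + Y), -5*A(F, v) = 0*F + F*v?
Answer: -50336/5 ≈ -10067.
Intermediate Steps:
A(F, v) = -F*v/5 (A(F, v) = -(0*F + F*v)/5 = -(0 + F*v)/5 = -F*v/5)
k(Y) = Y + 3*Y² (k(Y) = (Y² + Y²) + (Y² + Y) = 2*Y² + (Y + Y²) = Y + 3*Y²)
(-13234 + A(174, -91)) + k(25*0) = (-13234 - ⅕*174*(-91)) + (25*0)*(1 + 3*(25*0)) = (-13234 + 15834/5) + 0*(1 + 3*0) = -50336/5 + 0*(1 + 0) = -50336/5 + 0*1 = -50336/5 + 0 = -50336/5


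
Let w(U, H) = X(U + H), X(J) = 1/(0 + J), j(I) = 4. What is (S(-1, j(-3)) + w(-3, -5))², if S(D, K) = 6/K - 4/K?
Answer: 9/64 ≈ 0.14063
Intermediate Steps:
X(J) = 1/J
w(U, H) = 1/(H + U) (w(U, H) = 1/(U + H) = 1/(H + U))
S(D, K) = 2/K
(S(-1, j(-3)) + w(-3, -5))² = (2/4 + 1/(-5 - 3))² = (2*(¼) + 1/(-8))² = (½ - ⅛)² = (3/8)² = 9/64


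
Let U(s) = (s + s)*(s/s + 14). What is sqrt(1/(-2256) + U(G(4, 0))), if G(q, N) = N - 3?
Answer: I*sqrt(28628781)/564 ≈ 9.4869*I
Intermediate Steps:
G(q, N) = -3 + N
U(s) = 30*s (U(s) = (2*s)*(1 + 14) = (2*s)*15 = 30*s)
sqrt(1/(-2256) + U(G(4, 0))) = sqrt(1/(-2256) + 30*(-3 + 0)) = sqrt(-1/2256 + 30*(-3)) = sqrt(-1/2256 - 90) = sqrt(-203041/2256) = I*sqrt(28628781)/564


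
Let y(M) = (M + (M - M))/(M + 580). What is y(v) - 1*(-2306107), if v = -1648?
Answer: 615730981/267 ≈ 2.3061e+6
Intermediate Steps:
y(M) = M/(580 + M) (y(M) = (M + 0)/(580 + M) = M/(580 + M))
y(v) - 1*(-2306107) = -1648/(580 - 1648) - 1*(-2306107) = -1648/(-1068) + 2306107 = -1648*(-1/1068) + 2306107 = 412/267 + 2306107 = 615730981/267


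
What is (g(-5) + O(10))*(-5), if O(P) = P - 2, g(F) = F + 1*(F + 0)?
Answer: 10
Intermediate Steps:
g(F) = 2*F (g(F) = F + 1*F = F + F = 2*F)
O(P) = -2 + P
(g(-5) + O(10))*(-5) = (2*(-5) + (-2 + 10))*(-5) = (-10 + 8)*(-5) = -2*(-5) = 10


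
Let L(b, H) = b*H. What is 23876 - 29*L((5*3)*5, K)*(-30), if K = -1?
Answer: -41374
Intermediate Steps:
L(b, H) = H*b
23876 - 29*L((5*3)*5, K)*(-30) = 23876 - (-29)*(5*3)*5*(-30) = 23876 - (-29)*15*5*(-30) = 23876 - (-29)*75*(-30) = 23876 - 29*(-75)*(-30) = 23876 + 2175*(-30) = 23876 - 65250 = -41374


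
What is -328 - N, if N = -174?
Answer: -154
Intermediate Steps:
-328 - N = -328 - 1*(-174) = -328 + 174 = -154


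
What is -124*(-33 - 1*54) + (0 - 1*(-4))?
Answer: 10792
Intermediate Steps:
-124*(-33 - 1*54) + (0 - 1*(-4)) = -124*(-33 - 54) + (0 + 4) = -124*(-87) + 4 = 10788 + 4 = 10792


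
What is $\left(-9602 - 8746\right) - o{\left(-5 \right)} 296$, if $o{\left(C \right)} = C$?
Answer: $-16868$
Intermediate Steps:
$\left(-9602 - 8746\right) - o{\left(-5 \right)} 296 = \left(-9602 - 8746\right) - \left(-5\right) 296 = \left(-9602 - 8746\right) - -1480 = -18348 + 1480 = -16868$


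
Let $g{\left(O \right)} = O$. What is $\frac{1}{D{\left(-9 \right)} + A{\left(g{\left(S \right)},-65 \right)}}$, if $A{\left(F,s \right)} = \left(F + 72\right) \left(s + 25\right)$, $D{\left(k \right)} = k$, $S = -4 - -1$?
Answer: $- \frac{1}{2769} \approx -0.00036114$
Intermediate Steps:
$S = -3$ ($S = -4 + 1 = -3$)
$A{\left(F,s \right)} = \left(25 + s\right) \left(72 + F\right)$ ($A{\left(F,s \right)} = \left(72 + F\right) \left(25 + s\right) = \left(25 + s\right) \left(72 + F\right)$)
$\frac{1}{D{\left(-9 \right)} + A{\left(g{\left(S \right)},-65 \right)}} = \frac{1}{-9 + \left(1800 + 25 \left(-3\right) + 72 \left(-65\right) - -195\right)} = \frac{1}{-9 + \left(1800 - 75 - 4680 + 195\right)} = \frac{1}{-9 - 2760} = \frac{1}{-2769} = - \frac{1}{2769}$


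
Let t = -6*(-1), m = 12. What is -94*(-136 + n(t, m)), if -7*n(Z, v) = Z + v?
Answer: 91180/7 ≈ 13026.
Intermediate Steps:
t = 6
n(Z, v) = -Z/7 - v/7 (n(Z, v) = -(Z + v)/7 = -Z/7 - v/7)
-94*(-136 + n(t, m)) = -94*(-136 + (-⅐*6 - ⅐*12)) = -94*(-136 + (-6/7 - 12/7)) = -94*(-136 - 18/7) = -94*(-970/7) = 91180/7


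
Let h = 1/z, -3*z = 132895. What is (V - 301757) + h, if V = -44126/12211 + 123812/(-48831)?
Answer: -23912318919369887648/79242011442195 ≈ -3.0176e+5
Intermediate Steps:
z = -132895/3 (z = -1/3*132895 = -132895/3 ≈ -44298.)
h = -3/132895 (h = 1/(-132895/3) = -3/132895 ≈ -2.2574e-5)
V = -3666585038/596275341 (V = -44126*1/12211 + 123812*(-1/48831) = -44126/12211 - 123812/48831 = -3666585038/596275341 ≈ -6.1491)
(V - 301757) + h = (-3666585038/596275341 - 301757) - 3/132895 = -179933924659175/596275341 - 3/132895 = -23912318919369887648/79242011442195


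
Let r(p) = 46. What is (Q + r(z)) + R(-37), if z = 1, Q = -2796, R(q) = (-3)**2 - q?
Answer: -2704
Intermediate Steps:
R(q) = 9 - q
(Q + r(z)) + R(-37) = (-2796 + 46) + (9 - 1*(-37)) = -2750 + (9 + 37) = -2750 + 46 = -2704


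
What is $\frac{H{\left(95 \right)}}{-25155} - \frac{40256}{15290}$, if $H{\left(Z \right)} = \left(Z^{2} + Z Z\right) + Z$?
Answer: $- \frac{129007673}{38461995} \approx -3.3542$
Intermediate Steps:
$H{\left(Z \right)} = Z + 2 Z^{2}$ ($H{\left(Z \right)} = \left(Z^{2} + Z^{2}\right) + Z = 2 Z^{2} + Z = Z + 2 Z^{2}$)
$\frac{H{\left(95 \right)}}{-25155} - \frac{40256}{15290} = \frac{95 \left(1 + 2 \cdot 95\right)}{-25155} - \frac{40256}{15290} = 95 \left(1 + 190\right) \left(- \frac{1}{25155}\right) - \frac{20128}{7645} = 95 \cdot 191 \left(- \frac{1}{25155}\right) - \frac{20128}{7645} = 18145 \left(- \frac{1}{25155}\right) - \frac{20128}{7645} = - \frac{3629}{5031} - \frac{20128}{7645} = - \frac{129007673}{38461995}$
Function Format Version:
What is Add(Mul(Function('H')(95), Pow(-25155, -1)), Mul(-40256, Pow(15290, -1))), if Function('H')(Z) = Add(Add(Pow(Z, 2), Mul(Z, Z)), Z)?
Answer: Rational(-129007673, 38461995) ≈ -3.3542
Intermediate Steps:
Function('H')(Z) = Add(Z, Mul(2, Pow(Z, 2))) (Function('H')(Z) = Add(Add(Pow(Z, 2), Pow(Z, 2)), Z) = Add(Mul(2, Pow(Z, 2)), Z) = Add(Z, Mul(2, Pow(Z, 2))))
Add(Mul(Function('H')(95), Pow(-25155, -1)), Mul(-40256, Pow(15290, -1))) = Add(Mul(Mul(95, Add(1, Mul(2, 95))), Pow(-25155, -1)), Mul(-40256, Pow(15290, -1))) = Add(Mul(Mul(95, Add(1, 190)), Rational(-1, 25155)), Mul(-40256, Rational(1, 15290))) = Add(Mul(Mul(95, 191), Rational(-1, 25155)), Rational(-20128, 7645)) = Add(Mul(18145, Rational(-1, 25155)), Rational(-20128, 7645)) = Add(Rational(-3629, 5031), Rational(-20128, 7645)) = Rational(-129007673, 38461995)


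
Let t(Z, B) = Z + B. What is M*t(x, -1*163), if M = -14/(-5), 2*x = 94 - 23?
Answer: -357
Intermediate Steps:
x = 71/2 (x = (94 - 23)/2 = (½)*71 = 71/2 ≈ 35.500)
M = 14/5 (M = -14*(-⅕) = 14/5 ≈ 2.8000)
t(Z, B) = B + Z
M*t(x, -1*163) = 14*(-1*163 + 71/2)/5 = 14*(-163 + 71/2)/5 = (14/5)*(-255/2) = -357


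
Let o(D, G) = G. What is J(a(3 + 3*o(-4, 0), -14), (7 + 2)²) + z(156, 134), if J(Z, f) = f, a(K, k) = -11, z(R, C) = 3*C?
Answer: 483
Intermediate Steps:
J(a(3 + 3*o(-4, 0), -14), (7 + 2)²) + z(156, 134) = (7 + 2)² + 3*134 = 9² + 402 = 81 + 402 = 483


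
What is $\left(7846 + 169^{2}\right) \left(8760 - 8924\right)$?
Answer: $-5970748$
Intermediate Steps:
$\left(7846 + 169^{2}\right) \left(8760 - 8924\right) = \left(7846 + 28561\right) \left(-164\right) = 36407 \left(-164\right) = -5970748$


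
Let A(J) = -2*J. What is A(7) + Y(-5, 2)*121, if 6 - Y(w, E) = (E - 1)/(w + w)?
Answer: 7241/10 ≈ 724.10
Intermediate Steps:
Y(w, E) = 6 - (-1 + E)/(2*w) (Y(w, E) = 6 - (E - 1)/(w + w) = 6 - (-1 + E)/(2*w))
A(7) + Y(-5, 2)*121 = -2*7 + ((1/2)*(1 - 1*2 + 12*(-5))/(-5))*121 = -14 + ((1/2)*(-1/5)*(1 - 2 - 60))*121 = -14 + ((1/2)*(-1/5)*(-61))*121 = -14 + (61/10)*121 = -14 + 7381/10 = 7241/10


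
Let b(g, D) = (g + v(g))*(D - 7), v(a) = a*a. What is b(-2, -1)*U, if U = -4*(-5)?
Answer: -320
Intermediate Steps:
U = 20
v(a) = a²
b(g, D) = (-7 + D)*(g + g²) (b(g, D) = (g + g²)*(D - 7) = (g + g²)*(-7 + D) = (-7 + D)*(g + g²))
b(-2, -1)*U = -2*(-7 - 1 - 7*(-2) - 1*(-2))*20 = -2*(-7 - 1 + 14 + 2)*20 = -2*8*20 = -16*20 = -320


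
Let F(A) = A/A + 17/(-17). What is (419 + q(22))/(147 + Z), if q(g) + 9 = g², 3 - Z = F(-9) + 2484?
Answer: -149/389 ≈ -0.38303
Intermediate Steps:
F(A) = 0 (F(A) = 1 + 17*(-1/17) = 1 - 1 = 0)
Z = -2481 (Z = 3 - (0 + 2484) = 3 - 1*2484 = 3 - 2484 = -2481)
q(g) = -9 + g²
(419 + q(22))/(147 + Z) = (419 + (-9 + 22²))/(147 - 2481) = (419 + (-9 + 484))/(-2334) = (419 + 475)*(-1/2334) = 894*(-1/2334) = -149/389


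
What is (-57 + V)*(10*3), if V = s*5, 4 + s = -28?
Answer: -6510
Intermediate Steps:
s = -32 (s = -4 - 28 = -32)
V = -160 (V = -32*5 = -160)
(-57 + V)*(10*3) = (-57 - 160)*(10*3) = -217*30 = -6510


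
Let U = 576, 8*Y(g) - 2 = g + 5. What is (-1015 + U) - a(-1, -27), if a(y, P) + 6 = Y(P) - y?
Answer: -863/2 ≈ -431.50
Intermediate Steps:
Y(g) = 7/8 + g/8 (Y(g) = 1/4 + (g + 5)/8 = 1/4 + (5 + g)/8 = 1/4 + (5/8 + g/8) = 7/8 + g/8)
a(y, P) = -41/8 - y + P/8 (a(y, P) = -6 + ((7/8 + P/8) - y) = -6 + (7/8 - y + P/8) = -41/8 - y + P/8)
(-1015 + U) - a(-1, -27) = (-1015 + 576) - (-41/8 - 1*(-1) + (1/8)*(-27)) = -439 - (-41/8 + 1 - 27/8) = -439 - 1*(-15/2) = -439 + 15/2 = -863/2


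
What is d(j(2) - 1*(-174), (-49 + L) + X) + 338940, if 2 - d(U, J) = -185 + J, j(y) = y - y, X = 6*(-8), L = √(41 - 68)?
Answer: 339224 - 3*I*√3 ≈ 3.3922e+5 - 5.1962*I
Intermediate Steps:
L = 3*I*√3 (L = √(-27) = 3*I*√3 ≈ 5.1962*I)
X = -48
j(y) = 0
d(U, J) = 187 - J (d(U, J) = 2 - (-185 + J) = 2 + (185 - J) = 187 - J)
d(j(2) - 1*(-174), (-49 + L) + X) + 338940 = (187 - ((-49 + 3*I*√3) - 48)) + 338940 = (187 - (-97 + 3*I*√3)) + 338940 = (187 + (97 - 3*I*√3)) + 338940 = (284 - 3*I*√3) + 338940 = 339224 - 3*I*√3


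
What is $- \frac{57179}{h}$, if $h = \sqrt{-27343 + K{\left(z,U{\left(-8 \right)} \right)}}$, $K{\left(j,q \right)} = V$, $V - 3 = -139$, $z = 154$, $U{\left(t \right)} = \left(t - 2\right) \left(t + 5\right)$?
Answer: $\frac{57179 i \sqrt{27479}}{27479} \approx 344.93 i$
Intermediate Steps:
$U{\left(t \right)} = \left(-2 + t\right) \left(5 + t\right)$
$V = -136$ ($V = 3 - 139 = -136$)
$K{\left(j,q \right)} = -136$
$h = i \sqrt{27479}$ ($h = \sqrt{-27343 - 136} = \sqrt{-27479} = i \sqrt{27479} \approx 165.77 i$)
$- \frac{57179}{h} = - \frac{57179}{i \sqrt{27479}} = - 57179 \left(- \frac{i \sqrt{27479}}{27479}\right) = \frac{57179 i \sqrt{27479}}{27479}$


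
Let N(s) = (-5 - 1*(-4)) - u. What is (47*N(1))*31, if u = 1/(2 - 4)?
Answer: -1457/2 ≈ -728.50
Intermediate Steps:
u = -½ (u = 1/(-2) = -½ ≈ -0.50000)
N(s) = -½ (N(s) = (-5 - 1*(-4)) - 1*(-½) = (-5 + 4) + ½ = -1 + ½ = -½)
(47*N(1))*31 = (47*(-½))*31 = -47/2*31 = -1457/2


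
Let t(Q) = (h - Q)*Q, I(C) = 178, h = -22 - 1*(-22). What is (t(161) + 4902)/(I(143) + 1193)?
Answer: -21019/1371 ≈ -15.331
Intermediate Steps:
h = 0 (h = -22 + 22 = 0)
t(Q) = -Q² (t(Q) = (0 - Q)*Q = (-Q)*Q = -Q²)
(t(161) + 4902)/(I(143) + 1193) = (-1*161² + 4902)/(178 + 1193) = (-1*25921 + 4902)/1371 = (-25921 + 4902)*(1/1371) = -21019*1/1371 = -21019/1371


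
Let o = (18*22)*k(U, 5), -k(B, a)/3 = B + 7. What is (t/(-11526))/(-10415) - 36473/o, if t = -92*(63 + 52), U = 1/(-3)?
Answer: 145941837419/31691428560 ≈ 4.6051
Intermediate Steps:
U = -1/3 ≈ -0.33333
k(B, a) = -21 - 3*B (k(B, a) = -3*(B + 7) = -3*(7 + B) = -21 - 3*B)
o = -7920 (o = (18*22)*(-21 - 3*(-1/3)) = 396*(-21 + 1) = 396*(-20) = -7920)
t = -10580 (t = -92*115 = -10580)
(t/(-11526))/(-10415) - 36473/o = -10580/(-11526)/(-10415) - 36473/(-7920) = -10580*(-1/11526)*(-1/10415) - 36473*(-1/7920) = (5290/5763)*(-1/10415) + 36473/7920 = -1058/12004329 + 36473/7920 = 145941837419/31691428560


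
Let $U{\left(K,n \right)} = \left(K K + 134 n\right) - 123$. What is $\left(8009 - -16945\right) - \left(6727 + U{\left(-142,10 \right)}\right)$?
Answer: $-3154$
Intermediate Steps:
$U{\left(K,n \right)} = -123 + K^{2} + 134 n$ ($U{\left(K,n \right)} = \left(K^{2} + 134 n\right) - 123 = -123 + K^{2} + 134 n$)
$\left(8009 - -16945\right) - \left(6727 + U{\left(-142,10 \right)}\right) = \left(8009 - -16945\right) - \left(26768 + 1340\right) = \left(8009 + 16945\right) - 28108 = 24954 - 28108 = -3154$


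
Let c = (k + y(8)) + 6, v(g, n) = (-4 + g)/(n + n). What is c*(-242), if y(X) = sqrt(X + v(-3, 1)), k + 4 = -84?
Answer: 19844 - 363*sqrt(2) ≈ 19331.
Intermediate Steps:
k = -88 (k = -4 - 84 = -88)
v(g, n) = (-4 + g)/(2*n) (v(g, n) = (-4 + g)/((2*n)) = (-4 + g)*(1/(2*n)) = (-4 + g)/(2*n))
y(X) = sqrt(-7/2 + X) (y(X) = sqrt(X + (1/2)*(-4 - 3)/1) = sqrt(X + (1/2)*1*(-7)) = sqrt(X - 7/2) = sqrt(-7/2 + X))
c = -82 + 3*sqrt(2)/2 (c = (-88 + sqrt(-14 + 4*8)/2) + 6 = (-88 + sqrt(-14 + 32)/2) + 6 = (-88 + sqrt(18)/2) + 6 = (-88 + (3*sqrt(2))/2) + 6 = (-88 + 3*sqrt(2)/2) + 6 = -82 + 3*sqrt(2)/2 ≈ -79.879)
c*(-242) = (-82 + 3*sqrt(2)/2)*(-242) = 19844 - 363*sqrt(2)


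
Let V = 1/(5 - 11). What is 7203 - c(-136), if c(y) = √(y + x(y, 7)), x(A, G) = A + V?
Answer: 7203 - I*√9798/6 ≈ 7203.0 - 16.497*I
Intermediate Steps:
V = -⅙ (V = 1/(-6) = -⅙ ≈ -0.16667)
x(A, G) = -⅙ + A (x(A, G) = A - ⅙ = -⅙ + A)
c(y) = √(-⅙ + 2*y) (c(y) = √(y + (-⅙ + y)) = √(-⅙ + 2*y))
7203 - c(-136) = 7203 - √(-6 + 72*(-136))/6 = 7203 - √(-6 - 9792)/6 = 7203 - √(-9798)/6 = 7203 - I*√9798/6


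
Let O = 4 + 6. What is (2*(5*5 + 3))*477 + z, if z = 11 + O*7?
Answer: 26793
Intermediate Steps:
O = 10
z = 81 (z = 11 + 10*7 = 11 + 70 = 81)
(2*(5*5 + 3))*477 + z = (2*(5*5 + 3))*477 + 81 = (2*(25 + 3))*477 + 81 = (2*28)*477 + 81 = 56*477 + 81 = 26712 + 81 = 26793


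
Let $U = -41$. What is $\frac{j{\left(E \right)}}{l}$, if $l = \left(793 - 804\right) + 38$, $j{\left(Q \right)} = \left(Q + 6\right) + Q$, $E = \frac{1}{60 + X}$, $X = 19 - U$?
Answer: $\frac{361}{1620} \approx 0.22284$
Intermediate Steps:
$X = 60$ ($X = 19 - -41 = 19 + 41 = 60$)
$E = \frac{1}{120}$ ($E = \frac{1}{60 + 60} = \frac{1}{120} \approx 0.0083333$)
$j{\left(Q \right)} = 6 + 2 Q$ ($j{\left(Q \right)} = \left(6 + Q\right) + Q = 6 + 2 Q$)
$l = 27$ ($l = -11 + 38 = 27$)
$\frac{j{\left(E \right)}}{l} = \frac{6 + 2 \cdot \frac{1}{120}}{27} = \left(6 + \frac{1}{60}\right) \frac{1}{27} = \frac{361}{60} \cdot \frac{1}{27} = \frac{361}{1620}$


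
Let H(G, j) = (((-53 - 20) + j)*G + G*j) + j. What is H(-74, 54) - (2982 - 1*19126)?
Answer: 13608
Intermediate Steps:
H(G, j) = j + G*j + G*(-73 + j) (H(G, j) = ((-73 + j)*G + G*j) + j = (G*(-73 + j) + G*j) + j = (G*j + G*(-73 + j)) + j = j + G*j + G*(-73 + j))
H(-74, 54) - (2982 - 1*19126) = (54 - 73*(-74) + 2*(-74)*54) - (2982 - 1*19126) = (54 + 5402 - 7992) - (2982 - 19126) = -2536 - 1*(-16144) = -2536 + 16144 = 13608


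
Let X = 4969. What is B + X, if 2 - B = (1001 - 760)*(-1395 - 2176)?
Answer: 865582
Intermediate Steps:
B = 860613 (B = 2 - (1001 - 760)*(-1395 - 2176) = 2 - 241*(-3571) = 2 - 1*(-860611) = 2 + 860611 = 860613)
B + X = 860613 + 4969 = 865582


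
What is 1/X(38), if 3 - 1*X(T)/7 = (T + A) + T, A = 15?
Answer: -1/616 ≈ -0.0016234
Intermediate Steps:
X(T) = -84 - 14*T (X(T) = 21 - 7*((T + 15) + T) = 21 - 7*((15 + T) + T) = 21 - 7*(15 + 2*T) = 21 + (-105 - 14*T) = -84 - 14*T)
1/X(38) = 1/(-84 - 14*38) = 1/(-84 - 532) = 1/(-616) = -1/616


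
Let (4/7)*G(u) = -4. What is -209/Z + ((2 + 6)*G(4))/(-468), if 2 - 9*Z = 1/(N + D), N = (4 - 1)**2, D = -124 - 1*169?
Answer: -62493902/66573 ≈ -938.73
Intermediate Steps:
D = -293 (D = -124 - 169 = -293)
N = 9 (N = 3**2 = 9)
G(u) = -7 (G(u) = (7/4)*(-4) = -7)
Z = 569/2556 (Z = 2/9 - 1/(9*(9 - 293)) = 2/9 - 1/9/(-284) = 2/9 - 1/9*(-1/284) = 2/9 + 1/2556 = 569/2556 ≈ 0.22261)
-209/Z + ((2 + 6)*G(4))/(-468) = -209/569/2556 + ((2 + 6)*(-7))/(-468) = -209*2556/569 + (8*(-7))*(-1/468) = -534204/569 - 56*(-1/468) = -534204/569 + 14/117 = -62493902/66573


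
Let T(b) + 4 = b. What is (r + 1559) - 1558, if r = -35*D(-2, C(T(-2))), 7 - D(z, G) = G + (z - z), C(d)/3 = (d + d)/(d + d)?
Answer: -139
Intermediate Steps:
T(b) = -4 + b
C(d) = 3 (C(d) = 3*((d + d)/(d + d)) = 3*((2*d)/((2*d))) = 3*((2*d)*(1/(2*d))) = 3*1 = 3)
D(z, G) = 7 - G (D(z, G) = 7 - (G + (z - z)) = 7 - (G + 0) = 7 - G)
r = -140 (r = -35*(7 - 1*3) = -35*(7 - 3) = -35*4 = -140)
(r + 1559) - 1558 = (-140 + 1559) - 1558 = 1419 - 1558 = -139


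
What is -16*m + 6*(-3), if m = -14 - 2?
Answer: 238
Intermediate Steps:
m = -16
-16*m + 6*(-3) = -16*(-16) + 6*(-3) = 256 - 18 = 238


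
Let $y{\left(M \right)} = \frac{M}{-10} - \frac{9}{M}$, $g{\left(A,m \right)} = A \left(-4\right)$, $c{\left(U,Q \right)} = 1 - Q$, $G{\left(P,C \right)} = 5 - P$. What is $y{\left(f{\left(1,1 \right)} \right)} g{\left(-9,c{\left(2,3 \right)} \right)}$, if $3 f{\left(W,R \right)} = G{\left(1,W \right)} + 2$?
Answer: $- \frac{846}{5} \approx -169.2$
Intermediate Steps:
$f{\left(W,R \right)} = 2$ ($f{\left(W,R \right)} = \frac{\left(5 - 1\right) + 2}{3} = \frac{4 + 2}{3} = \frac{1}{3} \cdot 6 = 2$)
$g{\left(A,m \right)} = - 4 A$
$y{\left(M \right)} = - \frac{9}{M} - \frac{M}{10}$ ($y{\left(M \right)} = M \left(- \frac{1}{10}\right) - \frac{9}{M} = - \frac{M}{10} - \frac{9}{M} = - \frac{9}{M} - \frac{M}{10}$)
$y{\left(f{\left(1,1 \right)} \right)} g{\left(-9,c{\left(2,3 \right)} \right)} = \left(- \frac{9}{2} - \frac{1}{5}\right) \left(\left(-4\right) \left(-9\right)\right) = \left(\left(-9\right) \frac{1}{2} - \frac{1}{5}\right) 36 = \left(- \frac{9}{2} - \frac{1}{5}\right) 36 = \left(- \frac{47}{10}\right) 36 = - \frac{846}{5}$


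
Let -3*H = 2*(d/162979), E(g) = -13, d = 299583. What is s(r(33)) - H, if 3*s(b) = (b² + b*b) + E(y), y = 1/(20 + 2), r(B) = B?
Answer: 353448701/488937 ≈ 722.89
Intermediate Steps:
y = 1/22 ≈ 0.045455
H = -199722/162979 (H = -2*299583/162979/3 = -2*299583*(1/162979)/3 = -2*299583/(3*162979) = -⅓*599166/162979 = -199722/162979 ≈ -1.2254)
s(b) = -13/3 + 2*b²/3 (s(b) = ((b² + b*b) - 13)/3 = ((b² + b²) - 13)/3 = (2*b² - 13)/3 = (-13 + 2*b²)/3 = -13/3 + 2*b²/3)
s(r(33)) - H = (-13/3 + (⅔)*33²) - 1*(-199722/162979) = (-13/3 + (⅔)*1089) + 199722/162979 = (-13/3 + 726) + 199722/162979 = 2165/3 + 199722/162979 = 353448701/488937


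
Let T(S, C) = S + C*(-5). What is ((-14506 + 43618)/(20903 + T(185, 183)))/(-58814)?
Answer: -14556/593227411 ≈ -2.4537e-5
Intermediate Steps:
T(S, C) = S - 5*C
((-14506 + 43618)/(20903 + T(185, 183)))/(-58814) = ((-14506 + 43618)/(20903 + (185 - 5*183)))/(-58814) = (29112/(20903 + (185 - 915)))*(-1/58814) = (29112/(20903 - 730))*(-1/58814) = (29112/20173)*(-1/58814) = -14556/593227411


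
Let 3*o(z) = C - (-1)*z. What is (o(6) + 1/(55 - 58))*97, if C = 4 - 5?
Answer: 388/3 ≈ 129.33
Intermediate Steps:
C = -1
o(z) = -⅓ + z/3 (o(z) = (-1 - (-1)*z)/3 = (-1 + z)/3 = -⅓ + z/3)
(o(6) + 1/(55 - 58))*97 = ((-⅓ + (⅓)*6) + 1/(55 - 58))*97 = ((-⅓ + 2) + 1/(-3))*97 = (5/3 - ⅓)*97 = (4/3)*97 = 388/3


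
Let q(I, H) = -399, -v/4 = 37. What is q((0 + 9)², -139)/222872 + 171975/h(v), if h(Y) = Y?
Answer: -9582117813/8246264 ≈ -1162.0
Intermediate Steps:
v = -148 (v = -4*37 = -148)
q((0 + 9)², -139)/222872 + 171975/h(v) = -399/222872 + 171975/(-148) = -399*1/222872 + 171975*(-1/148) = -399/222872 - 171975/148 = -9582117813/8246264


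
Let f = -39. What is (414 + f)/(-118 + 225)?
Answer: 375/107 ≈ 3.5047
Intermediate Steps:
(414 + f)/(-118 + 225) = (414 - 39)/(-118 + 225) = 375/107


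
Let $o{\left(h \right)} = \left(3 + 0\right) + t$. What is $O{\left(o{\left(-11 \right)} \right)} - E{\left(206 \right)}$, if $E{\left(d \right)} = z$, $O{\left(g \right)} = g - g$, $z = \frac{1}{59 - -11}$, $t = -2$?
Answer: $- \frac{1}{70} \approx -0.014286$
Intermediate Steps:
$o{\left(h \right)} = 1$ ($o{\left(h \right)} = \left(3 + 0\right) - 2 = 3 - 2 = 1$)
$z = \frac{1}{70}$ ($z = \frac{1}{59 + 11} = \frac{1}{70} \approx 0.014286$)
$O{\left(g \right)} = 0$
$E{\left(d \right)} = \frac{1}{70}$
$O{\left(o{\left(-11 \right)} \right)} - E{\left(206 \right)} = 0 - \frac{1}{70} = - \frac{1}{70}$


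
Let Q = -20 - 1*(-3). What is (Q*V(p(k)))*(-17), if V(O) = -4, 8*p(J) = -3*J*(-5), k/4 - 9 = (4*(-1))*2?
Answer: -1156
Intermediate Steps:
k = 4 (k = 36 + 4*((4*(-1))*2) = 36 + 4*(-4*2) = 36 + 4*(-8) = 36 - 32 = 4)
p(J) = 15*J/8 (p(J) = (-3*J*(-5))/8 = (15*J)/8 = 15*J/8)
Q = -17 (Q = -20 + 3 = -17)
(Q*V(p(k)))*(-17) = -17*(-4)*(-17) = 68*(-17) = -1156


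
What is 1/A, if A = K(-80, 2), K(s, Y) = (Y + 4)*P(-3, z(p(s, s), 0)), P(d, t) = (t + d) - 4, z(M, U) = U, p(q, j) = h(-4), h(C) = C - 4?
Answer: -1/42 ≈ -0.023810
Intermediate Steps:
h(C) = -4 + C
p(q, j) = -8 (p(q, j) = -4 - 4 = -8)
P(d, t) = -4 + d + t (P(d, t) = (d + t) - 4 = -4 + d + t)
K(s, Y) = -28 - 7*Y (K(s, Y) = (Y + 4)*(-4 - 3 + 0) = (4 + Y)*(-7) = -28 - 7*Y)
A = -42 (A = -28 - 7*2 = -28 - 14 = -42)
1/A = 1/(-42) = -1/42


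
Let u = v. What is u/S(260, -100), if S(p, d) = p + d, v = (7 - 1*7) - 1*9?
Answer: -9/160 ≈ -0.056250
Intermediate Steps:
v = -9 (v = (7 - 7) - 9 = 0 - 9 = -9)
S(p, d) = d + p
u = -9
u/S(260, -100) = -9/(-100 + 260) = -9/160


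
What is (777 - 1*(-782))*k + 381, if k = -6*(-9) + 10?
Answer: 100157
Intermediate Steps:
k = 64 (k = 54 + 10 = 64)
(777 - 1*(-782))*k + 381 = (777 - 1*(-782))*64 + 381 = (777 + 782)*64 + 381 = 1559*64 + 381 = 99776 + 381 = 100157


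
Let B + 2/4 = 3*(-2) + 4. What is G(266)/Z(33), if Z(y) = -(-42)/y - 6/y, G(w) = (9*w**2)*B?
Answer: -2918685/2 ≈ -1.4593e+6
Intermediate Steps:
B = -5/2 (B = -1/2 + (3*(-2) + 4) = -1/2 + (-6 + 4) = -1/2 - 2 = -5/2 ≈ -2.5000)
G(w) = -45*w**2/2 (G(w) = (9*w**2)*(-5/2) = -45*w**2/2)
Z(y) = 36/y (Z(y) = 42/y - 6/y = 36/y)
G(266)/Z(33) = (-45/2*266**2)/((36/33)) = (-45/2*70756)/((36*(1/33))) = -1592010/12/11 = -1592010*11/12 = -2918685/2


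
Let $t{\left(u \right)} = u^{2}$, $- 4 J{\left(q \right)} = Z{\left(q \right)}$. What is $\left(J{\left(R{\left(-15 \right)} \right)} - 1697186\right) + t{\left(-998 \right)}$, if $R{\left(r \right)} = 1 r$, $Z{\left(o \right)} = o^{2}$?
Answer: $- \frac{2804953}{4} \approx -7.0124 \cdot 10^{5}$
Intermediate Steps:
$R{\left(r \right)} = r$
$J{\left(q \right)} = - \frac{q^{2}}{4}$
$\left(J{\left(R{\left(-15 \right)} \right)} - 1697186\right) + t{\left(-998 \right)} = \left(- \frac{\left(-15\right)^{2}}{4} - 1697186\right) + \left(-998\right)^{2} = \left(\left(- \frac{1}{4}\right) 225 - 1697186\right) + 996004 = \left(- \frac{225}{4} - 1697186\right) + 996004 = - \frac{6788969}{4} + 996004 = - \frac{2804953}{4}$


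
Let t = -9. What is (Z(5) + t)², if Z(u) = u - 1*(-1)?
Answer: 9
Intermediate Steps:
Z(u) = 1 + u (Z(u) = u + 1 = 1 + u)
(Z(5) + t)² = ((1 + 5) - 9)² = (6 - 9)² = (-3)² = 9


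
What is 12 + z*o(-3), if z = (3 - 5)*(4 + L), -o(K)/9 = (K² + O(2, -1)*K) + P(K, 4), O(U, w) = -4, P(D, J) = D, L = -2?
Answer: 660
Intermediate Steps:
o(K) = -9*K² + 27*K (o(K) = -9*((K² - 4*K) + K) = -9*(K² - 3*K) = -9*K² + 27*K)
z = -4 (z = (3 - 5)*(4 - 2) = -2*2 = -4)
12 + z*o(-3) = 12 - 36*(-3)*(3 - 1*(-3)) = 12 - 36*(-3)*(3 + 3) = 12 - 36*(-3)*6 = 12 - 4*(-162) = 12 + 648 = 660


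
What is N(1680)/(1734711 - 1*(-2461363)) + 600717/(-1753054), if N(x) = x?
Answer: -66255469851/193577481842 ≈ -0.34227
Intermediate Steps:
N(1680)/(1734711 - 1*(-2461363)) + 600717/(-1753054) = 1680/(1734711 - 1*(-2461363)) + 600717/(-1753054) = 1680/(1734711 + 2461363) + 600717*(-1/1753054) = 1680/4196074 - 600717/1753054 = 1680*(1/4196074) - 600717/1753054 = 840/2098037 - 600717/1753054 = -66255469851/193577481842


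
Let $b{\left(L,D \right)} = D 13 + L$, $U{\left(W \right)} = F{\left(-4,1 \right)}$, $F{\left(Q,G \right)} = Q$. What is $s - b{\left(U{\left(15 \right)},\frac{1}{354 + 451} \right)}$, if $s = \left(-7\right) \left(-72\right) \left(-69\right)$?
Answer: $- \frac{27991473}{805} \approx -34772.0$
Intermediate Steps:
$U{\left(W \right)} = -4$
$b{\left(L,D \right)} = L + 13 D$ ($b{\left(L,D \right)} = 13 D + L = L + 13 D$)
$s = -34776$ ($s = 504 \left(-69\right) = -34776$)
$s - b{\left(U{\left(15 \right)},\frac{1}{354 + 451} \right)} = -34776 - \left(-4 + \frac{13}{354 + 451}\right) = -34776 - \left(-4 + \frac{13}{805}\right) = -34776 - - \frac{3207}{805} = -34776 + \frac{3207}{805} = - \frac{27991473}{805}$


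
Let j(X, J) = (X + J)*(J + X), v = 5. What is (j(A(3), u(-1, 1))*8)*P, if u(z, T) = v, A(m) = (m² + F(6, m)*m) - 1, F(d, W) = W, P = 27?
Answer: 104544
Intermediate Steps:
A(m) = -1 + 2*m² (A(m) = (m² + m*m) - 1 = (m² + m²) - 1 = 2*m² - 1 = -1 + 2*m²)
u(z, T) = 5
j(X, J) = (J + X)² (j(X, J) = (J + X)*(J + X) = (J + X)²)
(j(A(3), u(-1, 1))*8)*P = ((5 + (-1 + 2*3²))²*8)*27 = ((5 + (-1 + 2*9))²*8)*27 = ((5 + (-1 + 18))²*8)*27 = ((5 + 17)²*8)*27 = (22²*8)*27 = (484*8)*27 = 3872*27 = 104544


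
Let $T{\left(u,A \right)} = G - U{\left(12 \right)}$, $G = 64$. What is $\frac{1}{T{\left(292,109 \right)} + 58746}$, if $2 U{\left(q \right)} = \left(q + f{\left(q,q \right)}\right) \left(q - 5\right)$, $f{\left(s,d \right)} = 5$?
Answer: $\frac{2}{117501} \approx 1.7021 \cdot 10^{-5}$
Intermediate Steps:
$U{\left(q \right)} = \frac{\left(-5 + q\right) \left(5 + q\right)}{2}$ ($U{\left(q \right)} = \frac{\left(q + 5\right) \left(q - 5\right)}{2} = \frac{\left(5 + q\right) \left(-5 + q\right)}{2} = \frac{\left(-5 + q\right) \left(5 + q\right)}{2}$)
$T{\left(u,A \right)} = \frac{9}{2}$ ($T{\left(u,A \right)} = 64 - \left(- \frac{25}{2} + \frac{12^{2}}{2}\right) = 64 - \left(- \frac{25}{2} + \frac{1}{2} \cdot 144\right) = 64 - \left(- \frac{25}{2} + 72\right) = 64 - \frac{119}{2} = \frac{9}{2}$)
$\frac{1}{T{\left(292,109 \right)} + 58746} = \frac{1}{\frac{9}{2} + 58746} = \frac{1}{\frac{117501}{2}} = \frac{2}{117501}$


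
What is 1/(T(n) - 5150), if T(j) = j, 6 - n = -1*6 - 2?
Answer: -1/5136 ≈ -0.00019470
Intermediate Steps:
n = 14 (n = 6 - (-1*6 - 2) = 6 - (-6 - 2) = 6 - 1*(-8) = 6 + 8 = 14)
1/(T(n) - 5150) = 1/(14 - 5150) = 1/(-5136) = -1/5136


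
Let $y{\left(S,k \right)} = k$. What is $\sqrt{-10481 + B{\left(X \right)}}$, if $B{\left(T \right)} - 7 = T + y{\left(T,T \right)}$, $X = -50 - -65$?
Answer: $2 i \sqrt{2611} \approx 102.2 i$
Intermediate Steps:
$X = 15$ ($X = -50 + 65 = 15$)
$B{\left(T \right)} = 7 + 2 T$ ($B{\left(T \right)} = 7 + \left(T + T\right) = 7 + 2 T$)
$\sqrt{-10481 + B{\left(X \right)}} = \sqrt{-10481 + \left(7 + 2 \cdot 15\right)} = \sqrt{-10481 + \left(7 + 30\right)} = \sqrt{-10481 + 37} = \sqrt{-10444} = 2 i \sqrt{2611}$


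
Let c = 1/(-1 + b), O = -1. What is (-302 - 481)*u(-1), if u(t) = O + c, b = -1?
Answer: 2349/2 ≈ 1174.5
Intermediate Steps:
c = -1/2 (c = 1/(-1 - 1) = 1/(-2) = -1/2 ≈ -0.50000)
u(t) = -3/2 (u(t) = -1 - 1/2 = -3/2)
(-302 - 481)*u(-1) = (-302 - 481)*(-3/2) = -783*(-3/2) = 2349/2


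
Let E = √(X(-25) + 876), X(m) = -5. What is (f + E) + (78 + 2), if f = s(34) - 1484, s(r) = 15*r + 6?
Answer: -888 + √871 ≈ -858.49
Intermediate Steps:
E = √871 (E = √(-5 + 876) = √871 ≈ 29.513)
s(r) = 6 + 15*r
f = -968 (f = (6 + 15*34) - 1484 = (6 + 510) - 1484 = 516 - 1484 = -968)
(f + E) + (78 + 2) = (-968 + √871) + (78 + 2) = (-968 + √871) + 80 = -888 + √871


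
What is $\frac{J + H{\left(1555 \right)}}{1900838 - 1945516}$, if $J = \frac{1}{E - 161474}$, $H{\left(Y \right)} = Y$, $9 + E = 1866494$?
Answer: $- \frac{1325646053}{38088240729} \approx -0.034805$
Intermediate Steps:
$E = 1866485$ ($E = -9 + 1866494 = 1866485$)
$J = \frac{1}{1705011}$ ($J = \frac{1}{1866485 - 161474} = \frac{1}{1705011} \approx 5.8651 \cdot 10^{-7}$)
$\frac{J + H{\left(1555 \right)}}{1900838 - 1945516} = \frac{\frac{1}{1705011} + 1555}{1900838 - 1945516} = \frac{2651292106}{1705011 \left(-44678\right)} = \frac{2651292106}{1705011} \left(- \frac{1}{44678}\right) = - \frac{1325646053}{38088240729}$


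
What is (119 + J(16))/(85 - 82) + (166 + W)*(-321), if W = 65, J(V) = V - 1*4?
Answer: -222322/3 ≈ -74107.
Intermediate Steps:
J(V) = -4 + V (J(V) = V - 4 = -4 + V)
(119 + J(16))/(85 - 82) + (166 + W)*(-321) = (119 + (-4 + 16))/(85 - 82) + (166 + 65)*(-321) = (119 + 12)/3 + 231*(-321) = 131*(1/3) - 74151 = 131/3 - 74151 = -222322/3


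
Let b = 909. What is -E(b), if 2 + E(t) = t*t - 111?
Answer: -826168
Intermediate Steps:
E(t) = -113 + t² (E(t) = -2 + (t*t - 111) = -2 + (t² - 111) = -2 + (-111 + t²) = -113 + t²)
-E(b) = -(-113 + 909²) = -(-113 + 826281) = -1*826168 = -826168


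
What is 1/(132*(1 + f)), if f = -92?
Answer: -1/12012 ≈ -8.3250e-5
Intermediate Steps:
1/(132*(1 + f)) = 1/(132*(1 - 92)) = 1/(132*(-91)) = 1/(-12012) = -1/12012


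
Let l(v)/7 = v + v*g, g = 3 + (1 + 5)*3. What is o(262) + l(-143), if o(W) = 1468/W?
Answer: -2884148/131 ≈ -22016.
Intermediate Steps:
g = 21 (g = 3 + 6*3 = 3 + 18 = 21)
l(v) = 154*v (l(v) = 7*(v + v*21) = 7*(v + 21*v) = 7*(22*v) = 154*v)
o(262) + l(-143) = 1468/262 + 154*(-143) = 1468*(1/262) - 22022 = 734/131 - 22022 = -2884148/131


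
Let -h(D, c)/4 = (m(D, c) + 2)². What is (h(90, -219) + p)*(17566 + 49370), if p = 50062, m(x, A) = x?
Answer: 1084764816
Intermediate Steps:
h(D, c) = -4*(2 + D)² (h(D, c) = -4*(D + 2)² = -4*(2 + D)²)
(h(90, -219) + p)*(17566 + 49370) = (-4*(2 + 90)² + 50062)*(17566 + 49370) = (-4*92² + 50062)*66936 = (-4*8464 + 50062)*66936 = (-33856 + 50062)*66936 = 16206*66936 = 1084764816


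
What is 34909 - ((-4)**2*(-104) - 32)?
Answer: 36605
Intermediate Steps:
34909 - ((-4)**2*(-104) - 32) = 34909 - (16*(-104) - 32) = 34909 - (-1664 - 32) = 34909 - 1*(-1696) = 34909 + 1696 = 36605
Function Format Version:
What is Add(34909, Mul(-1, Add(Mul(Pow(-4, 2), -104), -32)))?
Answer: 36605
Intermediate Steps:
Add(34909, Mul(-1, Add(Mul(Pow(-4, 2), -104), -32))) = Add(34909, Mul(-1, Add(Mul(16, -104), -32))) = Add(34909, Mul(-1, Add(-1664, -32))) = Add(34909, Mul(-1, -1696)) = Add(34909, 1696) = 36605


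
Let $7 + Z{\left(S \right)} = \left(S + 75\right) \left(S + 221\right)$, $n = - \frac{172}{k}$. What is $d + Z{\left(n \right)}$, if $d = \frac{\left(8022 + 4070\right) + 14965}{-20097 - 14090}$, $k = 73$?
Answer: $\frac{2892208658807}{182182523} \approx 15875.0$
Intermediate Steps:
$d = - \frac{27057}{34187}$ ($d = \frac{12092 + 14965}{-34187} = 27057 \left(- \frac{1}{34187}\right) = - \frac{27057}{34187} \approx -0.79144$)
$n = - \frac{172}{73} \approx -2.3562$
$Z{\left(S \right)} = -7 + \left(75 + S\right) \left(221 + S\right)$ ($Z{\left(S \right)} = -7 + \left(S + 75\right) \left(S + 221\right) = -7 + \left(75 + S\right) \left(221 + S\right)$)
$d + Z{\left(n \right)} = - \frac{27057}{34187} + \left(16568 + \left(- \frac{172}{73}\right)^{2} + 296 \left(- \frac{172}{73}\right)\right) = - \frac{27057}{34187} + \left(16568 + \frac{29584}{5329} - \frac{50912}{73}\right) = - \frac{27057}{34187} + \frac{84603880}{5329} = \frac{2892208658807}{182182523}$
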